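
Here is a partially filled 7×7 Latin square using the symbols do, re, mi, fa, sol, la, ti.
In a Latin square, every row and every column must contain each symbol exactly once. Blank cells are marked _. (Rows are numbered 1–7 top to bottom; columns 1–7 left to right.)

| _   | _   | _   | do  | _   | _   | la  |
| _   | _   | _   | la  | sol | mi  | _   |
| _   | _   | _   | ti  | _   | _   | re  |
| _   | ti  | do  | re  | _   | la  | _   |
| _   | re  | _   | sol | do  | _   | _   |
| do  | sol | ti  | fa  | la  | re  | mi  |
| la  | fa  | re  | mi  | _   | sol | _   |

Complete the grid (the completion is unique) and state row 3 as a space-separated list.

sol la mi ti fa do re

Row 1, column 2: row 1 has {do, la} and column 2 has {re, fa, sol, ti}, leaving only mi.
Row 2, column 2: row 2 has {mi, sol, la} and column 2 has {re, mi, fa, sol, ti}, leaving only do.
Row 3, column 2: row 3 has {re, ti} and column 2 has {do, re, mi, fa, sol, ti}, leaving only la.
Row 2, column 3: row 2 has {do, mi, sol, la} and column 3 has {do, re, ti}, leaving only fa.
Row 1, column 3: row 1 has {do, mi, la} and column 3 has {do, re, fa, ti}, leaving only sol.
Row 3, column 3: row 3 has {re, la, ti} and column 3 has {do, re, fa, sol, ti}, leaving only mi.
Row 3, column 5: row 3 has {re, mi, la, ti} and column 5 has {do, sol, la}, leaving only fa.
Row 3, column 1: row 3 has {re, mi, fa, la, ti} and column 1 has {do, la}, leaving only sol.
Row 3, column 6: row 3 has {re, mi, fa, sol, la, ti} and column 6 has {re, mi, sol, la}, leaving only do.
So row 3 reads: sol la mi ti fa do re.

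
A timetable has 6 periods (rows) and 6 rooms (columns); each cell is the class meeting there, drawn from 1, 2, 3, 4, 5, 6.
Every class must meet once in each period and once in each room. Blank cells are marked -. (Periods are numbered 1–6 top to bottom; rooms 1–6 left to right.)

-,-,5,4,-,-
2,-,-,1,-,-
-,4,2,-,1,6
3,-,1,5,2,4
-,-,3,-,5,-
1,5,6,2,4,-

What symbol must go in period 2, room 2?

Period 1, room 1: period 1 has {4, 5} and room 1 has {1, 2, 3}, leaving only 6.
Period 1, room 5: period 1 has {4, 5, 6} and room 5 has {1, 2, 4, 5}, leaving only 3.
Period 2, room 3: period 2 has {1, 2} and room 3 has {1, 2, 3, 5, 6}, leaving only 4.
Period 2, room 5: period 2 has {1, 2, 4} and room 5 has {1, 2, 3, 4, 5}, leaving only 6.
Period 2 already has {1, 2, 4, 6} and room 2 already has {4, 5}, so period 2, room 2 must be 3.

3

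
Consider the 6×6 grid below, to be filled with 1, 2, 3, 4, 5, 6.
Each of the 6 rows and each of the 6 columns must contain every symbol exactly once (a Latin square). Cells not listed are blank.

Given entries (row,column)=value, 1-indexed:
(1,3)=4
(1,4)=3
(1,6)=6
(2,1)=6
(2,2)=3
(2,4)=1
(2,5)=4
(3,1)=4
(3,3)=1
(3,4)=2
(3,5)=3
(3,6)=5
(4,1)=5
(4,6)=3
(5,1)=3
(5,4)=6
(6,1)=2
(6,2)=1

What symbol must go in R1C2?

5

Row 1, column 1: row 1 has {3, 4, 6} and column 1 has {2, 3, 4, 5, 6}, leaving only 1.
Row 2, column 6: row 2 has {1, 3, 4, 6} and column 6 has {3, 5, 6}, leaving only 2.
Row 2, column 3: row 2 has {1, 2, 3, 4, 6} and column 3 has {1, 4}, leaving only 5.
Row 3, column 2: row 3 has {1, 2, 3, 4, 5} and column 2 has {1, 3}, leaving only 6.
Row 4, column 4: row 4 has {3, 5} and column 4 has {1, 2, 3, 6}, leaving only 4.
Row 4, column 2: row 4 has {3, 4, 5} and column 2 has {1, 3, 6}, leaving only 2.
Row 1 already has {1, 3, 4, 6} and column 2 already has {1, 2, 3, 6}, so row 1, column 2 must be 5.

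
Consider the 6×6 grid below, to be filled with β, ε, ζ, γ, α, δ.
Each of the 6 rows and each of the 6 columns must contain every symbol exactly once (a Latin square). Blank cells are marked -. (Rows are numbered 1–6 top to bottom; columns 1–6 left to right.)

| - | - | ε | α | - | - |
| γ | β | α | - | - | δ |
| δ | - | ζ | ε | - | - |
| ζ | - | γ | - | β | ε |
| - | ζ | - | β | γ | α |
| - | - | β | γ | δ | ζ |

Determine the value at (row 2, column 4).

ζ

Row 2 already has {β, γ, α, δ} and column 4 already has {β, ε, γ, α}, so row 2, column 4 must be ζ.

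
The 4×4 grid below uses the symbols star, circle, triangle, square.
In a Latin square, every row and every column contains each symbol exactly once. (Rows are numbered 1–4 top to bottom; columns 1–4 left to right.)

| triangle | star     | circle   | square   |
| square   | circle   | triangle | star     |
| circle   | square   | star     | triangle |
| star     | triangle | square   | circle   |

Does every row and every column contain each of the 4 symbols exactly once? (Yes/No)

Yes

Each row is a permutation of the 4 symbols, and so is each column.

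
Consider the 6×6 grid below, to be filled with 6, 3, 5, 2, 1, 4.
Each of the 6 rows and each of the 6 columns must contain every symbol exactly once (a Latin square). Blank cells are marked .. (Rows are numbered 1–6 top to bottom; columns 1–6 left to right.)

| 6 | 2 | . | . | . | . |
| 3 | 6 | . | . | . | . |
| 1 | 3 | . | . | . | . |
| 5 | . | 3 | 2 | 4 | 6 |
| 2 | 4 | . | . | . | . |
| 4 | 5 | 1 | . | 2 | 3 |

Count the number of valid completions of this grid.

14

Row 1, column 3: eliminating its row and column leaves {5, 4}.
Row 1, column 4: eliminating its row and column leaves {3, 5, 1, 4}.
Row 1, column 5: eliminating its row and column leaves {3, 5, 1}.
Row 1, column 6: eliminating its row and column leaves {5, 1, 4}.
Row 2, column 3: eliminating its row and column leaves {5, 2, 4}.
Row 2, column 4: eliminating its row and column leaves {5, 1, 4}.
Row 2, column 5: eliminating its row and column leaves {5, 1}.
Row 2, column 6: eliminating its row and column leaves {5, 2, 1, 4}.
Row 3, column 3: eliminating its row and column leaves {6, 5, 2, 4}.
Row 3, column 4: eliminating its row and column leaves {6, 5, 4}.
Row 3, column 5: eliminating its row and column leaves {6, 5}.
Row 3, column 6: eliminating its row and column leaves {5, 2, 4}.
Row 4, column 2: eliminating its row and column leaves {1}.
Row 5, column 3: eliminating its row and column leaves {6, 5}.
Row 5, column 4: eliminating its row and column leaves {6, 3, 5, 1}.
Row 5, column 5: eliminating its row and column leaves {6, 3, 5, 1}.
Row 5, column 6: eliminating its row and column leaves {5, 1}.
Row 6, column 4: eliminating its row and column leaves {6}.
Enumerating the assignments across these blanks that avoid any row or column repeat gives 14 completions.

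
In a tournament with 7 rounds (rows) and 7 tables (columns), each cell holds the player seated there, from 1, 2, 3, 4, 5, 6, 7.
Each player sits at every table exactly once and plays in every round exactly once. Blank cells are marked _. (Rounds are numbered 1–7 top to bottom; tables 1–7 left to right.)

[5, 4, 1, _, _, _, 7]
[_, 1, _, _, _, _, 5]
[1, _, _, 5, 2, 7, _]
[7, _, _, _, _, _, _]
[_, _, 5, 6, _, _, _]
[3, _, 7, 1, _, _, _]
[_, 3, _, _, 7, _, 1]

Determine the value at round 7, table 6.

5

Round 3, table 2: round 3 has {1, 2, 5, 7} and table 2 has {1, 3, 4}, leaving only 6.
Round 7, table 6 is narrowed to {2, 4, 5, 6}.
If it were 2, then round 7, table 3 would be left with no valid symbol.
If it were 4, then round 7, table 3 would be left with no valid symbol.
If it were 6, propagating the remaining blanks reaches a contradiction.
So round 7, table 6 must be 5.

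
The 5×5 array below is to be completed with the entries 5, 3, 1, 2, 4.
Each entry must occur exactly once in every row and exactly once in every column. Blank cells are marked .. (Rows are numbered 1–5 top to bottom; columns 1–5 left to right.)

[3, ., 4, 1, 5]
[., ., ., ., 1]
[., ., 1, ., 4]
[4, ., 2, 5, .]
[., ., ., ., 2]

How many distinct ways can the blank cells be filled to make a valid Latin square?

Row 1, column 2: eliminating its row and column leaves {2}.
Row 2, column 1: eliminating its row and column leaves {5, 2}.
Row 2, column 2: eliminating its row and column leaves {5, 3, 2, 4}.
Row 2, column 3: eliminating its row and column leaves {5, 3}.
Row 2, column 4: eliminating its row and column leaves {3, 2, 4}.
Row 3, column 1: eliminating its row and column leaves {5, 2}.
Row 3, column 2: eliminating its row and column leaves {5, 3, 2}.
Row 3, column 4: eliminating its row and column leaves {3, 2}.
Row 4, column 2: eliminating its row and column leaves {3, 1}.
Row 4, column 5: eliminating its row and column leaves {3}.
Row 5, column 1: eliminating its row and column leaves {5, 1}.
Row 5, column 2: eliminating its row and column leaves {5, 3, 1, 4}.
Row 5, column 3: eliminating its row and column leaves {5, 3}.
Row 5, column 4: eliminating its row and column leaves {3, 4}.
Enumerating the assignments across these blanks that avoid any row or column repeat gives 3 completions.

3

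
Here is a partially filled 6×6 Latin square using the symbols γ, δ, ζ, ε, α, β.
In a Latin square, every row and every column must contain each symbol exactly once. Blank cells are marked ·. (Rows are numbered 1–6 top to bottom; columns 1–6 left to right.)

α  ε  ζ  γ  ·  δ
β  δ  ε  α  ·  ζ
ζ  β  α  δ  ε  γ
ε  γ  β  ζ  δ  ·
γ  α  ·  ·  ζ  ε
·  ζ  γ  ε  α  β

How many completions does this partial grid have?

Row 1, column 5: eliminating its row and column leaves {β}.
Row 2, column 5: eliminating its row and column leaves {γ}.
Row 4, column 6: eliminating its row and column leaves {α}.
Row 5, column 3: eliminating its row and column leaves {δ}.
Row 5, column 4: eliminating its row and column leaves {β}.
Row 6, column 1: eliminating its row and column leaves {δ}.
Only one assignment across all blanks avoids any row or column repeat, giving 1 completion.

1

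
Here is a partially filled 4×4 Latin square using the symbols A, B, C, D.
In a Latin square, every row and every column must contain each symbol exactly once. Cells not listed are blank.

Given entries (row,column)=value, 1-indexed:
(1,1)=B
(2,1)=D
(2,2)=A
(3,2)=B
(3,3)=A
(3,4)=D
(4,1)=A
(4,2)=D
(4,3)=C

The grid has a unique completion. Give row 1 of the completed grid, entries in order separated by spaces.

B C D A

Row 1, column 2: row 1 has {B} and column 2 has {A, B, D}, leaving only C.
Row 1, column 3: row 1 has {B, C} and column 3 has {A, C}, leaving only D.
Row 1, column 4: row 1 has {B, C, D} and column 4 has {D}, leaving only A.
So row 1 reads: B C D A.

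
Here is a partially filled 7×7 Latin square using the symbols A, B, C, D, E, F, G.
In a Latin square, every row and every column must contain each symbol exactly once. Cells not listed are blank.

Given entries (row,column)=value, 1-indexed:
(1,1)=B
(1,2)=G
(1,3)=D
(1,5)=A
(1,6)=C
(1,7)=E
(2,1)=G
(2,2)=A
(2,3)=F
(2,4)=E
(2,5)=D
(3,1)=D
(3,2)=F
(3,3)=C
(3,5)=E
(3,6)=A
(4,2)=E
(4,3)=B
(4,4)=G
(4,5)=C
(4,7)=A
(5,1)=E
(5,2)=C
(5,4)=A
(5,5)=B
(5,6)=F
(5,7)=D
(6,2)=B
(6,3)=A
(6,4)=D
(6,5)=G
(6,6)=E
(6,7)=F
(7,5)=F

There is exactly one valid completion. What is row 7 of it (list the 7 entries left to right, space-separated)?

Row 7, column 2: row 7 has {F} and column 2 has {A, B, C, E, F, G}, leaving only D.
Row 1, column 4: row 1 has {A, B, C, D, E, G} and column 4 has {A, D, E, G}, leaving only F.
Row 2, column 6: row 2 has {A, D, E, F, G} and column 6 has {A, C, E, F}, leaving only B.
Row 7, column 6: row 7 has {D, F} and column 6 has {A, B, C, E, F}, leaving only G.
Row 7, column 3: row 7 has {D, F, G} and column 3 has {A, B, C, D, F}, leaving only E.
Row 2, column 7: row 2 has {A, B, D, E, F, G} and column 7 has {A, D, E, F}, leaving only C.
Row 7, column 7: row 7 has {D, E, F, G} and column 7 has {A, C, D, E, F}, leaving only B.
Row 7, column 4: row 7 has {B, D, E, F, G} and column 4 has {A, D, E, F, G}, leaving only C.
Row 7, column 1: row 7 has {B, C, D, E, F, G} and column 1 has {B, D, E, G}, leaving only A.
So row 7 reads: A D E C F G B.

A D E C F G B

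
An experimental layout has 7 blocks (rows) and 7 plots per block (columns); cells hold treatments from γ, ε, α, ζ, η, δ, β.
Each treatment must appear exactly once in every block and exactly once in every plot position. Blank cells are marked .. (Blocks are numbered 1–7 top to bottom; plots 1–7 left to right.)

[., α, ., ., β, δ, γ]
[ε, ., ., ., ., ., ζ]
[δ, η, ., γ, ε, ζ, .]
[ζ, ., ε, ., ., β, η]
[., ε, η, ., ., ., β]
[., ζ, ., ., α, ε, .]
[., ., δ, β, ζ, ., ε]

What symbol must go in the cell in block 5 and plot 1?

Block 1, plot 1: block 1 has {γ, α, δ, β} and plot 1 has {ε, ζ, δ}, leaving only η.
Block 1, plot 3: block 1 has {γ, α, η, δ, β} and plot 3 has {ε, η, δ}, leaving only ζ.
Block 1, plot 4: block 1 has {γ, α, ζ, η, δ, β} and plot 4 has {γ, β}, leaving only ε.
Block 3, plot 7: block 3 has {γ, ε, ζ, η, δ} and plot 7 has {γ, ε, ζ, η, β}, leaving only α.
Block 3, plot 3: block 3 has {γ, ε, α, ζ, η, δ} and plot 3 has {ε, ζ, η, δ}, leaving only β.
Block 6, plot 3: block 6 has {ε, α, ζ} and plot 3 has {ε, ζ, η, δ, β}, leaving only γ.
Block 2, plot 3: block 2 has {ε, ζ} and plot 3 has {γ, ε, ζ, η, δ, β}, leaving only α.
Block 6, plot 1: block 6 has {γ, ε, α, ζ} and plot 1 has {ε, ζ, η, δ}, leaving only β.
Block 6, plot 7: block 6 has {γ, ε, α, ζ, β} and plot 7 has {γ, ε, α, ζ, η, β}, leaving only δ.
Block 6, plot 4: block 6 has {γ, ε, α, ζ, δ, β} and plot 4 has {γ, ε, β}, leaving only η.
Block 2, plot 4: block 2 has {ε, α, ζ} and plot 4 has {γ, ε, η, β}, leaving only δ.
Block 4, plot 4: block 4 has {ε, ζ, η, β} and plot 4 has {γ, ε, η, δ, β}, leaving only α.
Block 5, plot 4: block 5 has {ε, η, β} and plot 4 has {γ, ε, α, η, δ, β}, leaving only ζ.
Block 7, plot 2: block 7 has {ε, ζ, δ, β} and plot 2 has {ε, α, ζ, η}, leaving only γ.
Block 2, plot 2: block 2 has {ε, α, ζ, δ} and plot 2 has {γ, ε, α, ζ, η}, leaving only β.
Block 4, plot 2: block 4 has {ε, α, ζ, η, β} and plot 2 has {γ, ε, α, ζ, η, β}, leaving only δ.
Block 4, plot 5: block 4 has {ε, α, ζ, η, δ, β} and plot 5 has {ε, α, ζ, β}, leaving only γ.
Block 2, plot 5: block 2 has {ε, α, ζ, δ, β} and plot 5 has {γ, ε, α, ζ, β}, leaving only η.
Block 2, plot 6: block 2 has {ε, α, ζ, η, δ, β} and plot 6 has {ε, ζ, δ, β}, leaving only γ.
Block 5, plot 5: block 5 has {ε, ζ, η, β} and plot 5 has {γ, ε, α, ζ, η, β}, leaving only δ.
Block 5, plot 6: block 5 has {ε, ζ, η, δ, β} and plot 6 has {γ, ε, ζ, δ, β}, leaving only α.
Block 5 already has {ε, α, ζ, η, δ, β} and plot 1 already has {ε, ζ, η, δ, β}, so block 5, plot 1 must be γ.

γ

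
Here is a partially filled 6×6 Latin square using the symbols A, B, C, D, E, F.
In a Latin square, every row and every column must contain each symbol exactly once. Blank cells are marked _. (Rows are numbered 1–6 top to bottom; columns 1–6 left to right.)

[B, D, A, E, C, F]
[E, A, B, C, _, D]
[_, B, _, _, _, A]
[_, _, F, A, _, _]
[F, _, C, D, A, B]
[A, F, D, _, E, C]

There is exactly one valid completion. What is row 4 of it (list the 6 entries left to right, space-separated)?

Row 4, column 6: row 4 has {A, F} and column 6 has {A, B, C, D, F}, leaving only E.
Row 4, column 2: row 4 has {A, E, F} and column 2 has {A, B, D, F}, leaving only C.
Row 4, column 1: row 4 has {A, C, E, F} and column 1 has {A, B, E, F}, leaving only D.
Row 4, column 5: row 4 has {A, C, D, E, F} and column 5 has {A, C, E}, leaving only B.
So row 4 reads: D C F A B E.

D C F A B E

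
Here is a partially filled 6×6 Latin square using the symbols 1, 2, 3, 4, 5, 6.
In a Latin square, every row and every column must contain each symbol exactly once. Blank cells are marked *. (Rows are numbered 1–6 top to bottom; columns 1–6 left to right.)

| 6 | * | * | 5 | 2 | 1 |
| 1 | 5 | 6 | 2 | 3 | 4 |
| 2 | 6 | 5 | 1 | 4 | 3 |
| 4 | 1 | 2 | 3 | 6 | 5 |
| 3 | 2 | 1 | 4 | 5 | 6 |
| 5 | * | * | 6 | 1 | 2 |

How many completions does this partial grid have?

Row 1, column 2: eliminating its row and column leaves {3, 4}.
Row 1, column 3: eliminating its row and column leaves {3, 4}.
Row 6, column 2: eliminating its row and column leaves {3, 4}.
Row 6, column 3: eliminating its row and column leaves {3, 4}.
Enumerating the assignments across these blanks that avoid any row or column repeat gives 2 completions.

2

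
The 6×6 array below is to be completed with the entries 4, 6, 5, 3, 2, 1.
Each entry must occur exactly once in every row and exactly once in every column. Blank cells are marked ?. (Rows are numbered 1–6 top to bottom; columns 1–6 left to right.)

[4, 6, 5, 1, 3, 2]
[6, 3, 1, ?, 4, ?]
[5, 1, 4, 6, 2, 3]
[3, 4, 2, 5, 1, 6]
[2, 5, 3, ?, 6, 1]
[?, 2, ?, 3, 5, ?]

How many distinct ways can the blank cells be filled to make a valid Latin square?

1

Row 2, column 4: eliminating its row and column leaves {2}.
Row 2, column 6: eliminating its row and column leaves {5}.
Row 5, column 4: eliminating its row and column leaves {4}.
Row 6, column 1: eliminating its row and column leaves {1}.
Row 6, column 3: eliminating its row and column leaves {6}.
Row 6, column 6: eliminating its row and column leaves {4}.
Only one assignment across all blanks avoids any row or column repeat, giving 1 completion.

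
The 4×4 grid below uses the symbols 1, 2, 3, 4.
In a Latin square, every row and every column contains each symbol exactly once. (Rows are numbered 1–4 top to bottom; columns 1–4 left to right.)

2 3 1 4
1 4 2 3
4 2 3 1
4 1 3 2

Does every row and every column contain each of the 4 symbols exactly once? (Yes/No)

Every row is a permutation, but column 3 contains 3 twice (at rows 3 and 4).

No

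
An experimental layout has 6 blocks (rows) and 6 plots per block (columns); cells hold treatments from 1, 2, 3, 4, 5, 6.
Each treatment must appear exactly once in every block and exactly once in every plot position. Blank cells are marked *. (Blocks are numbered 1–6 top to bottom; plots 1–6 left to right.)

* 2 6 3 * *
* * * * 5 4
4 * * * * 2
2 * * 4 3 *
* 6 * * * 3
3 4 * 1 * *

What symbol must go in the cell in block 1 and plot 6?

1

Block 1, plot 6 is narrowed to {1, 5}.
If it were 5, then block 5, plot 4 would be left with no valid symbol.
So block 1, plot 6 must be 1.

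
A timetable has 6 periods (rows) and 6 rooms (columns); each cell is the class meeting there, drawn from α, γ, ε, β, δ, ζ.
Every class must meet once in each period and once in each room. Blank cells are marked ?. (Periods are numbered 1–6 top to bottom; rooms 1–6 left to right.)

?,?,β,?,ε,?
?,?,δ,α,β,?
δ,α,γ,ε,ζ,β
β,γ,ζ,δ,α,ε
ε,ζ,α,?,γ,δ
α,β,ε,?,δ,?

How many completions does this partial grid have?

2

Period 1, room 1: eliminating its period and room leaves {γ, ζ}.
Period 1, room 2: eliminating its period and room leaves {δ}.
Period 1, room 4: eliminating its period and room leaves {γ, ζ}.
Period 1, room 6: eliminating its period and room leaves {α, γ, ζ}.
Period 2, room 1: eliminating its period and room leaves {γ, ζ}.
Period 2, room 2: eliminating its period and room leaves {ε}.
Period 2, room 6: eliminating its period and room leaves {γ, ζ}.
Period 5, room 4: eliminating its period and room leaves {β}.
Period 6, room 4: eliminating its period and room leaves {γ, ζ}.
Period 6, room 6: eliminating its period and room leaves {γ, ζ}.
Enumerating the assignments across these blanks that avoid any period or room repeat gives 2 completions.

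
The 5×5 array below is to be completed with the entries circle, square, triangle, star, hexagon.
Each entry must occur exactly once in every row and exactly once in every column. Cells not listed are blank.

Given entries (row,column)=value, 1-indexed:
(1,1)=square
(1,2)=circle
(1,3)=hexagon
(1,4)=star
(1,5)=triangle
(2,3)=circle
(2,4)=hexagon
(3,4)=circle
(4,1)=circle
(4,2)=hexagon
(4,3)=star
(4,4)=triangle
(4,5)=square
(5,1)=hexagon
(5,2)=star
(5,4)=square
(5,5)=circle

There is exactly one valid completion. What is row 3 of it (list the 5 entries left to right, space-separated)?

Row 2, column 5: row 2 has {circle, hexagon} and column 5 has {circle, square, triangle}, leaving only star.
Row 3, column 5: row 3 has {circle} and column 5 has {circle, square, triangle, star}, leaving only hexagon.
Row 2, column 1: row 2 has {circle, star, hexagon} and column 1 has {circle, square, hexagon}, leaving only triangle.
Row 3, column 1: row 3 has {circle, hexagon} and column 1 has {circle, square, triangle, hexagon}, leaving only star.
Row 2, column 2: row 2 has {circle, triangle, star, hexagon} and column 2 has {circle, star, hexagon}, leaving only square.
Row 3, column 2: row 3 has {circle, star, hexagon} and column 2 has {circle, square, star, hexagon}, leaving only triangle.
Row 3, column 3: row 3 has {circle, triangle, star, hexagon} and column 3 has {circle, star, hexagon}, leaving only square.
So row 3 reads: star triangle square circle hexagon.

star triangle square circle hexagon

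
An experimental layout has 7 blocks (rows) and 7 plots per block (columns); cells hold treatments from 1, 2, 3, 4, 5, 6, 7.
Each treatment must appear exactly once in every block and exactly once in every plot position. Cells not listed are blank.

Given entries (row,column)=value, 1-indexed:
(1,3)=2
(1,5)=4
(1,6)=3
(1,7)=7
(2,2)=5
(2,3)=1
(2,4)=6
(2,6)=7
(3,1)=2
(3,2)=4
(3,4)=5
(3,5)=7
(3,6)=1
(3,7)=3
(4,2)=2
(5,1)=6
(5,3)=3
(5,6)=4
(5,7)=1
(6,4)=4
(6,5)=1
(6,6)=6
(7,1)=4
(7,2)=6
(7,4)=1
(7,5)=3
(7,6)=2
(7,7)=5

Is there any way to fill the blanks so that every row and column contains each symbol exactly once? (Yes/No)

No

Block 1, plot 4: block 1 together with plot 4 already contain {1, 2, 3, 4, 5, 6, 7} — every symbol — so nothing can go there. The grid has no valid completion.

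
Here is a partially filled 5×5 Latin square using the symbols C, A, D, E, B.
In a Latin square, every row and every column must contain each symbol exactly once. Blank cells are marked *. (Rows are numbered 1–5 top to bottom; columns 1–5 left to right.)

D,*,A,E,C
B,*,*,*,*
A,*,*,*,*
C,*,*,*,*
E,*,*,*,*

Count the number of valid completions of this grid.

56

Row 1, column 2: eliminating its row and column leaves {B}.
Row 2, column 2: eliminating its row and column leaves {C, A, D, E}.
Row 2, column 3: eliminating its row and column leaves {C, D, E}.
Row 2, column 4: eliminating its row and column leaves {C, A, D}.
Row 2, column 5: eliminating its row and column leaves {A, D, E}.
Row 3, column 2: eliminating its row and column leaves {C, D, E, B}.
Row 3, column 3: eliminating its row and column leaves {C, D, E, B}.
Row 3, column 4: eliminating its row and column leaves {C, D, B}.
Row 3, column 5: eliminating its row and column leaves {D, E, B}.
Row 4, column 2: eliminating its row and column leaves {A, D, E, B}.
Row 4, column 3: eliminating its row and column leaves {D, E, B}.
Row 4, column 4: eliminating its row and column leaves {A, D, B}.
Row 4, column 5: eliminating its row and column leaves {A, D, E, B}.
Row 5, column 2: eliminating its row and column leaves {C, A, D, B}.
Row 5, column 3: eliminating its row and column leaves {C, D, B}.
Row 5, column 4: eliminating its row and column leaves {C, A, D, B}.
Row 5, column 5: eliminating its row and column leaves {A, D, B}.
Enumerating the assignments across these blanks that avoid any row or column repeat gives 56 completions.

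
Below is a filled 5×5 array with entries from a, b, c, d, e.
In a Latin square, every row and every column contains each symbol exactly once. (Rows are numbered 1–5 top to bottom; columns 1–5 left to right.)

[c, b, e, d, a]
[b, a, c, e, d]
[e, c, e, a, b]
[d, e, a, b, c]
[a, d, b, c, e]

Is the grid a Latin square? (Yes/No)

Column 3 contains e twice (at rows 1 and 3), so it is not a permutation.

No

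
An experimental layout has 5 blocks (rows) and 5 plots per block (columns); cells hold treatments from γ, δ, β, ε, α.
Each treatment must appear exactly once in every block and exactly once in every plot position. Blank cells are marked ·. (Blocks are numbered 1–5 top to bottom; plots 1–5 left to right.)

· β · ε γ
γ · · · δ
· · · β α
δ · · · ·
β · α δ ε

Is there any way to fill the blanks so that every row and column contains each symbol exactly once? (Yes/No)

Yes

No block or plot among the givens repeats a symbol, and propagating forced cells runs into no contradiction.
One valid completion exists (for instance, α β δ ε γ / γ ε β α δ / ε δ γ β α / δ α ε γ β / β γ α δ ε).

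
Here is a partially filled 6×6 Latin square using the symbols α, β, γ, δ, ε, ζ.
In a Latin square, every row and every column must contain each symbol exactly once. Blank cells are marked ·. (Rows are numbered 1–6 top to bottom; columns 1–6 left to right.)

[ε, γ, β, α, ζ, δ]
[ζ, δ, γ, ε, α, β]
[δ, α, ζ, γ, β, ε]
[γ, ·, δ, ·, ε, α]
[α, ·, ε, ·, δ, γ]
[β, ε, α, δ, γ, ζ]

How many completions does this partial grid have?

Row 4, column 2: eliminating its row and column leaves {β, ζ}.
Row 4, column 4: eliminating its row and column leaves {β, ζ}.
Row 5, column 2: eliminating its row and column leaves {β, ζ}.
Row 5, column 4: eliminating its row and column leaves {β, ζ}.
Enumerating the assignments across these blanks that avoid any row or column repeat gives 2 completions.

2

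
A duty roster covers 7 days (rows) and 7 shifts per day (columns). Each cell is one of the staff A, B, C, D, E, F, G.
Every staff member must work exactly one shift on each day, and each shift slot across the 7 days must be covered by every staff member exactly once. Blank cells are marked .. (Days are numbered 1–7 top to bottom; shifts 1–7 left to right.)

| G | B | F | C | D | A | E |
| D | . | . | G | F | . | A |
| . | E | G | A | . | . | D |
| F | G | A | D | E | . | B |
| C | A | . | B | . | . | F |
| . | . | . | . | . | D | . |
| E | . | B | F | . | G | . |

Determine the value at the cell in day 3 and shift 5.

Day 2, shift 2: day 2 has {A, D, F, G} and shift 2 has {A, B, E, G}, leaving only C.
Day 2, shift 3: day 2 has {A, C, D, F, G} and shift 3 has {A, B, F, G}, leaving only E.
Day 2, shift 6: day 2 has {A, C, D, E, F, G} and shift 6 has {A, D, G}, leaving only B.
Day 3, shift 1: day 3 has {A, D, E, G} and shift 1 has {C, D, E, F, G}, leaving only B.
Day 3 already has {A, B, D, E, G} and shift 5 already has {D, E, F}, so day 3, shift 5 must be C.

C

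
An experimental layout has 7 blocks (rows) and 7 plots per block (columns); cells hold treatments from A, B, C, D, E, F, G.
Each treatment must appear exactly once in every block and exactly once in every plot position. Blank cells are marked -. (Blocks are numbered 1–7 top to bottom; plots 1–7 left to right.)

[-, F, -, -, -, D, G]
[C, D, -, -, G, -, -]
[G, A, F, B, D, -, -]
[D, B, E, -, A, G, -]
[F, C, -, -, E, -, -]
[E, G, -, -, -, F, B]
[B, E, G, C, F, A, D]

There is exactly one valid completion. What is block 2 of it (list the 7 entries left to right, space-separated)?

Block 1, plot 1: block 1 has {D, F, G} and plot 1 has {B, C, D, E, F, G}, leaving only A.
Block 1, plot 4: block 1 has {A, D, F, G} and plot 4 has {B, C}, leaving only E.
Block 4, plot 4: block 4 has {A, B, D, E, G} and plot 4 has {B, C, E}, leaving only F.
Block 2, plot 4: block 2 has {C, D, G} and plot 4 has {B, C, E, F}, leaving only A.
Block 2, plot 3: block 2 has {A, C, D, G} and plot 3 has {E, F, G}, leaving only B.
Block 2, plot 6: block 2 has {A, B, C, D, G} and plot 6 has {A, D, F, G}, leaving only E.
Block 2, plot 7: block 2 has {A, B, C, D, E, G} and plot 7 has {B, D, G}, leaving only F.
So block 2 reads: C D B A G E F.

C D B A G E F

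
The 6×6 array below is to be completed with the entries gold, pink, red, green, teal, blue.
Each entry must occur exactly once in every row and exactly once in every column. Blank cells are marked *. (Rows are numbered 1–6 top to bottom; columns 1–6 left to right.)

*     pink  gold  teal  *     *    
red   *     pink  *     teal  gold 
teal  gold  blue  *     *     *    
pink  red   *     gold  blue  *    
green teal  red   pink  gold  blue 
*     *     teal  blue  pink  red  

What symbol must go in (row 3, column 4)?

Row 1, column 1: row 1 has {gold, pink, teal} and column 1 has {pink, red, green, teal}, leaving only blue.
Row 1, column 6: row 1 has {gold, pink, teal, blue} and column 6 has {gold, red, blue}, leaving only green.
Row 1, column 5: row 1 has {gold, pink, green, teal, blue} and column 5 has {gold, pink, teal, blue}, leaving only red.
Row 2, column 4: row 2 has {gold, pink, red, teal} and column 4 has {gold, pink, teal, blue}, leaving only green.
Row 3 already has {gold, teal, blue} and column 4 already has {gold, pink, green, teal, blue}, so row 3, column 4 must be red.

red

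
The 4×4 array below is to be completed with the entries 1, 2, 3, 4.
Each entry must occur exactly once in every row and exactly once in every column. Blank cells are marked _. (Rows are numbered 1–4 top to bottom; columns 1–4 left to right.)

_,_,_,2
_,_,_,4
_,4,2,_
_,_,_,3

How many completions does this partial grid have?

Row 1, column 1: eliminating its row and column leaves {1, 3, 4}.
Row 1, column 2: eliminating its row and column leaves {1, 3}.
Row 1, column 3: eliminating its row and column leaves {1, 3, 4}.
Row 2, column 1: eliminating its row and column leaves {1, 2, 3}.
Row 2, column 2: eliminating its row and column leaves {1, 2, 3}.
Row 2, column 3: eliminating its row and column leaves {1, 3}.
Row 3, column 1: eliminating its row and column leaves {1, 3}.
Row 3, column 4: eliminating its row and column leaves {1}.
Row 4, column 1: eliminating its row and column leaves {1, 2, 4}.
Row 4, column 2: eliminating its row and column leaves {1, 2}.
Row 4, column 3: eliminating its row and column leaves {1, 4}.
Enumerating the assignments across these blanks that avoid any row or column repeat gives 4 completions.

4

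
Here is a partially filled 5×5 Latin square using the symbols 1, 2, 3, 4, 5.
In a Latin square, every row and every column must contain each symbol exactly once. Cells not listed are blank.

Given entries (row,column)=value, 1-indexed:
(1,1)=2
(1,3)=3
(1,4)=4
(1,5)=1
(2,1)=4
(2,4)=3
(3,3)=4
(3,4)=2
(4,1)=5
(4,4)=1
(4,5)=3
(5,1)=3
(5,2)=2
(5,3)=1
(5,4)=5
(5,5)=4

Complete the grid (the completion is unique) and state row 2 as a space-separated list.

Row 1, column 2: row 1 has {1, 2, 3, 4} and column 2 has {2}, leaving only 5.
Row 2, column 2: row 2 has {3, 4} and column 2 has {2, 5}, leaving only 1.
Row 3, column 1: row 3 has {2, 4} and column 1 has {2, 3, 4, 5}, leaving only 1.
Row 3, column 2: row 3 has {1, 2, 4} and column 2 has {1, 2, 5}, leaving only 3.
Row 3, column 5: row 3 has {1, 2, 3, 4} and column 5 has {1, 3, 4}, leaving only 5.
Row 2, column 5: row 2 has {1, 3, 4} and column 5 has {1, 3, 4, 5}, leaving only 2.
Row 2, column 3: row 2 has {1, 2, 3, 4} and column 3 has {1, 3, 4}, leaving only 5.
So row 2 reads: 4 1 5 3 2.

4 1 5 3 2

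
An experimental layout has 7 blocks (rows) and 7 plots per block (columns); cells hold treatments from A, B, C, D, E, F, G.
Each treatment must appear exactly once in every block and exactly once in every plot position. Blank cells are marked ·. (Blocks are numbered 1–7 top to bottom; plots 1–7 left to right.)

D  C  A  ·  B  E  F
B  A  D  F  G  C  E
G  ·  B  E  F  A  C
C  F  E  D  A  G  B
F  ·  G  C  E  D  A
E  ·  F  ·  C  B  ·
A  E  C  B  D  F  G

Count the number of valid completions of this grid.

Block 1, plot 4: eliminating its block and plot leaves {G}.
Block 3, plot 2: eliminating its block and plot leaves {D}.
Block 5, plot 2: eliminating its block and plot leaves {B}.
Block 6, plot 2: eliminating its block and plot leaves {D, G}.
Block 6, plot 4: eliminating its block and plot leaves {A, G}.
Block 6, plot 7: eliminating its block and plot leaves {D}.
Only one assignment across all blanks avoids any block or plot repeat, giving 1 completion.

1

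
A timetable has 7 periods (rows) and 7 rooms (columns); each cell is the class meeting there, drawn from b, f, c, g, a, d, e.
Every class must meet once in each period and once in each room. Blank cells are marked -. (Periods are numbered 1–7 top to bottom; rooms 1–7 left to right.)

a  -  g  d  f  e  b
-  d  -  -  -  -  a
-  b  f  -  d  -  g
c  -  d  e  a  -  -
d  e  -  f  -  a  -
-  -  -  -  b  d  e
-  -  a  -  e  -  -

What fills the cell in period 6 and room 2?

a

Period 1, room 2: period 1 has {b, f, g, a, d, e} and room 2 has {b, d, e}, leaving only c.
Period 3, room 1: period 3 has {b, f, g, d} and room 1 has {c, a, d}, leaving only e.
Period 3, room 6: period 3 has {b, f, g, d, e} and room 6 has {a, d, e}, leaving only c.
Period 3, room 4: period 3 has {b, f, c, g, d, e} and room 4 has {f, d, e}, leaving only a.
Period 4, room 7: period 4 has {c, a, d, e} and room 7 has {b, g, a, e}, leaving only f.
Period 4, room 2: period 4 has {f, c, a, d, e} and room 2 has {b, c, d, e}, leaving only g.
Period 4, room 6: period 4 has {f, c, g, a, d, e} and room 6 has {c, a, d, e}, leaving only b.
Period 5, room 7: period 5 has {f, a, d, e} and room 7 has {b, f, g, a, e}, leaving only c.
Period 5, room 3: period 5 has {f, c, a, d, e} and room 3 has {f, g, a, d}, leaving only b.
Period 5, room 5: period 5 has {b, f, c, a, d, e} and room 5 has {b, f, a, d, e}, leaving only g.
Period 2, room 5: period 2 has {a, d} and room 5 has {b, f, g, a, d, e}, leaving only c.
Period 2, room 3: period 2 has {c, a, d} and room 3 has {b, f, g, a, d}, leaving only e.
Period 6, room 3: period 6 has {b, d, e} and room 3 has {b, f, g, a, d, e}, leaving only c.
Period 6, room 4: period 6 has {b, c, d, e} and room 4 has {f, a, d, e}, leaving only g.
Period 2, room 4: period 2 has {c, a, d, e} and room 4 has {f, g, a, d, e}, leaving only b.
Period 6, room 1: period 6 has {b, c, g, d, e} and room 1 has {c, a, d, e}, leaving only f.
Period 6 already has {b, f, c, g, d, e} and room 2 already has {b, c, g, d, e}, so period 6, room 2 must be a.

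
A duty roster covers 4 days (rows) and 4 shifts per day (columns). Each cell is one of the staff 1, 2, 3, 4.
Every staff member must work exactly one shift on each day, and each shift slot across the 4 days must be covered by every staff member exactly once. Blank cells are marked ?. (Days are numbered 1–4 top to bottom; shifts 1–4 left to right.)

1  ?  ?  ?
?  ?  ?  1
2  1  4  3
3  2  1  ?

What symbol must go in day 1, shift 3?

Day 2, shift 1: day 2 has {1} and shift 1 has {1, 2, 3}, leaving only 4.
Day 2, shift 2: day 2 has {1, 4} and shift 2 has {1, 2}, leaving only 3.
Day 1, shift 2: day 1 has {1} and shift 2 has {1, 2, 3}, leaving only 4.
Day 1, shift 4: day 1 has {1, 4} and shift 4 has {1, 3}, leaving only 2.
Day 1 already has {1, 2, 4} and shift 3 already has {1, 4}, so day 1, shift 3 must be 3.

3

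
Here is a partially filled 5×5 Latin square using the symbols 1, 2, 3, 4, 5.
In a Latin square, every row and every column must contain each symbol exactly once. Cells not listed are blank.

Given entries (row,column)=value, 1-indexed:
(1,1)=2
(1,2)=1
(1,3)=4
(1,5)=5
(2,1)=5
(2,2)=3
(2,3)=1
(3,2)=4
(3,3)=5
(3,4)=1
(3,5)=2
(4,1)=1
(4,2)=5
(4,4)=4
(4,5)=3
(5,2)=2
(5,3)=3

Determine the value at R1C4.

3

Row 1 already has {1, 2, 4, 5} and column 4 already has {1, 4}, so row 1, column 4 must be 3.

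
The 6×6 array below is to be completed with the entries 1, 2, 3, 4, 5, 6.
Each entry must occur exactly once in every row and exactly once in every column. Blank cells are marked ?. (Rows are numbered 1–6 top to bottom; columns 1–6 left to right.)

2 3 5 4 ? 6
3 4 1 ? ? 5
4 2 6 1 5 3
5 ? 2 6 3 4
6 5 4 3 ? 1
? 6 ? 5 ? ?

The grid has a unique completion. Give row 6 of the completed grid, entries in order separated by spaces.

Row 6, column 1: row 6 has {5, 6} and column 1 has {2, 3, 4, 5, 6}, leaving only 1.
Row 6, column 3: row 6 has {1, 5, 6} and column 3 has {1, 2, 4, 5, 6}, leaving only 3.
Row 6, column 6: row 6 has {1, 3, 5, 6} and column 6 has {1, 3, 4, 5, 6}, leaving only 2.
Row 6, column 5: row 6 has {1, 2, 3, 5, 6} and column 5 has {3, 5}, leaving only 4.
So row 6 reads: 1 6 3 5 4 2.

1 6 3 5 4 2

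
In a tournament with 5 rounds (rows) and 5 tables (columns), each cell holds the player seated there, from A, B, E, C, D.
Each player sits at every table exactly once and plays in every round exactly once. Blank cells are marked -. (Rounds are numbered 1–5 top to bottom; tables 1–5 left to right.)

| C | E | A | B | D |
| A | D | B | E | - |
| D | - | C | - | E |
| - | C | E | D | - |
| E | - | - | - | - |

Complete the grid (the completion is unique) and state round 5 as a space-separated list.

E A D C B

Round 5, table 3: round 5 has {E} and table 3 has {A, B, E, C}, leaving only D.
Round 2, table 5: round 2 has {A, B, E, D} and table 5 has {E, D}, leaving only C.
Round 3, table 4: round 3 has {E, C, D} and table 4 has {B, E, D}, leaving only A.
Round 5, table 4: round 5 has {E, D} and table 4 has {A, B, E, D}, leaving only C.
Round 3, table 2: round 3 has {A, E, C, D} and table 2 has {E, C, D}, leaving only B.
Round 5, table 2: round 5 has {E, C, D} and table 2 has {B, E, C, D}, leaving only A.
Round 5, table 5: round 5 has {A, E, C, D} and table 5 has {E, C, D}, leaving only B.
So round 5 reads: E A D C B.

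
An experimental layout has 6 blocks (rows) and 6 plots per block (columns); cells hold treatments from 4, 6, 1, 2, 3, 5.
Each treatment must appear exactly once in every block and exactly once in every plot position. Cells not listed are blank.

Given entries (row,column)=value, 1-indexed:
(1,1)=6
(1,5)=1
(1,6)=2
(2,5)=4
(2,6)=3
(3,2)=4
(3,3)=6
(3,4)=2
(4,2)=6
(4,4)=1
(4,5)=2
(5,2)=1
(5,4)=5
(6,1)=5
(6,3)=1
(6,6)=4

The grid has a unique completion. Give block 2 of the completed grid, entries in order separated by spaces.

Block 2, plot 4: block 2 has {4, 3} and plot 4 has {1, 2, 5}, leaving only 6.
Block 4, plot 6: block 4 has {6, 1, 2} and plot 6 has {4, 2, 3}, leaving only 5.
Block 3, plot 6: block 3 has {4, 6, 2} and plot 6 has {4, 2, 3, 5}, leaving only 1.
Block 3, plot 1: block 3 has {4, 6, 1, 2} and plot 1 has {6, 5}, leaving only 3.
Block 3, plot 5: block 3 has {4, 6, 1, 2, 3} and plot 5 has {4, 1, 2}, leaving only 5.
Block 4, plot 1: block 4 has {6, 1, 2, 5} and plot 1 has {6, 3, 5}, leaving only 4.
Block 4, plot 3: block 4 has {4, 6, 1, 2, 5} and plot 3 has {6, 1}, leaving only 3.
Block 5, plot 1: block 5 has {1, 5} and plot 1 has {4, 6, 3, 5}, leaving only 2.
Block 2, plot 1: block 2 has {4, 6, 3} and plot 1 has {4, 6, 2, 3, 5}, leaving only 1.
Block 5, plot 3: block 5 has {1, 2, 5} and plot 3 has {6, 1, 3}, leaving only 4.
Block 1, plot 3: block 1 has {6, 1, 2} and plot 3 has {4, 6, 1, 3}, leaving only 5.
Block 2, plot 3: block 2 has {4, 6, 1, 3} and plot 3 has {4, 6, 1, 3, 5}, leaving only 2.
Block 2, plot 2: block 2 has {4, 6, 1, 2, 3} and plot 2 has {4, 6, 1}, leaving only 5.
So block 2 reads: 1 5 2 6 4 3.

1 5 2 6 4 3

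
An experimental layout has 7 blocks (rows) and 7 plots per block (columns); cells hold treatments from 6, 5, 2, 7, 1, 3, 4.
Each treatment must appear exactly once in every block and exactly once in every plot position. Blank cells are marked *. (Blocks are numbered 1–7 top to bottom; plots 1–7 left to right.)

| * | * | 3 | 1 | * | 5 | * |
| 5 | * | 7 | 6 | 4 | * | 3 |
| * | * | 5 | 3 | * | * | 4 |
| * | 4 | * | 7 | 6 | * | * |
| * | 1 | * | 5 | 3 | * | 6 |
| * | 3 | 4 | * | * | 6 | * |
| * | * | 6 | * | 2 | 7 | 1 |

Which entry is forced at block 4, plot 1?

Block 1, plot 5: block 1 has {5, 1, 3} and plot 5 has {6, 2, 3, 4}, leaving only 7.
Block 1, plot 7: block 1 has {5, 7, 1, 3} and plot 7 has {6, 1, 3, 4}, leaving only 2.
Block 1, plot 2: block 1 has {5, 2, 7, 1, 3} and plot 2 has {1, 3, 4}, leaving only 6.
Block 1, plot 1: block 1 has {6, 5, 2, 7, 1, 3} and plot 1 has {5}, leaving only 4.
Block 2, plot 2: block 2 has {6, 5, 7, 3, 4} and plot 2 has {6, 1, 3, 4}, leaving only 2.
Block 2, plot 6: block 2 has {6, 5, 2, 7, 3, 4} and plot 6 has {6, 5, 7}, leaving only 1.
Block 3, plot 2: block 3 has {5, 3, 4} and plot 2 has {6, 2, 1, 3, 4}, leaving only 7.
Block 3, plot 5: block 3 has {5, 7, 3, 4} and plot 5 has {6, 2, 7, 3, 4}, leaving only 1.
Block 3, plot 6: block 3 has {5, 7, 1, 3, 4} and plot 6 has {6, 5, 7, 1}, leaving only 2.
Block 3, plot 1: block 3 has {5, 2, 7, 1, 3, 4} and plot 1 has {5, 4}, leaving only 6.
Block 4, plot 6: block 4 has {6, 7, 4} and plot 6 has {6, 5, 2, 7, 1}, leaving only 3.
Block 4, plot 7: block 4 has {6, 7, 3, 4} and plot 7 has {6, 2, 1, 3, 4}, leaving only 5.
Block 5, plot 3: block 5 has {6, 5, 1, 3} and plot 3 has {6, 5, 7, 3, 4}, leaving only 2.
Block 4, plot 3: block 4 has {6, 5, 7, 3, 4} and plot 3 has {6, 5, 2, 7, 3, 4}, leaving only 1.
Block 4 already has {6, 5, 7, 1, 3, 4} and plot 1 already has {6, 5, 4}, so block 4, plot 1 must be 2.

2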